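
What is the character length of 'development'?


Spell out 'development' and number each letter: d(1), e(2), v(3), e(4), l(5), o(6), p(7), m(8), e(9), n(10), t(11). Total: 11 letters.

11


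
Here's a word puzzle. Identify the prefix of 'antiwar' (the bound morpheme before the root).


The word 'antiwar' = 'anti' (prefix) + 'war' (root). The prefix is 'anti'.

anti


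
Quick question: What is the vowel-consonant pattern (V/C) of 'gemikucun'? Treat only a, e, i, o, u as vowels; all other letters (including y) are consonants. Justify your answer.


Letter mapping: g = C, e = V, m = C, i = V, k = C, u = V, c = C, u = V, n = C.

CVCVCVCVC


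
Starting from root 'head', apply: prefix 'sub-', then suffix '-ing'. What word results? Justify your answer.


Step 1: Add prefix 'sub-' to 'head' = 'subhead'
Step 2: Add suffix '-ing' to 'subhead' = 'subheading'

subheading


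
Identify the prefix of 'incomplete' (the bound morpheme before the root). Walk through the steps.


The word 'incomplete' = 'in' (prefix) + 'complete' (root). The prefix is 'in'.

in


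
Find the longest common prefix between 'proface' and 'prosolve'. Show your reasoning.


Compare from the start: 3 characters match: 'pro'. Mismatch at position 4: 'f' vs 's'.

pro


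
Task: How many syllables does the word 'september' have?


Break 'september' into syllables: sep-tem-ber -> sep | tem | ber = 3 syllables

3 syllables


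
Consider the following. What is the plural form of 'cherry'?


Apply rule: Change -y to -ies (consonant + y). 'cherry' becomes 'cherries'.

cherries


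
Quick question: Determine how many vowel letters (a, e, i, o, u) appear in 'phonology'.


Vowels in 'phonology': o, o, o = 3 vowels.

3


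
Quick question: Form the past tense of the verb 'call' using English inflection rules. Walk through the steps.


Apply rule: Add -ed. 'call' becomes 'called'.

called


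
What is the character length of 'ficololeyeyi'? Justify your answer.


Spell out 'ficololeyeyi' and number each letter: f(1), i(2), c(3), o(4), l(5), o(6), l(7), e(8), y(9), e(10), y(11), i(12). Total: 12 letters.

12


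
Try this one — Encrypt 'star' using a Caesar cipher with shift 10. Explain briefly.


Shift each letter by 10: s -> c, t -> d, a -> k, r -> b. Result: 'cdkb'.

cdkb


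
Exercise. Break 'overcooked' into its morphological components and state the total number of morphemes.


Step 1: Identify prefix: 'over' (meaning: excessively)
Step 2: Identify root: 'cook'
Step 3: Identify suffix(es): 'ed'
Decomposition: over- (prefix: excessively) + cook (root) + -ed (suffix: past)
Total morphemes: 3

3 morphemes (over- (prefix: excessively) + cook (root) + -ed (suffix: past))


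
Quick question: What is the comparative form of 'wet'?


Apply comparative formation (double final consonant, add -er): 'wet' -> 'wetter'.

wetter


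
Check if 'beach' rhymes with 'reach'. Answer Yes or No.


Rime (stressed vowel + following sounds) of 'beach': -each = /iːtʃ/
Rime of 'reach': -each = /iːtʃ/
/iːtʃ/ and /iːtʃ/ are the same ending sound, so the words rhyme.

Yes


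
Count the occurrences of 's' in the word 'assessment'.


Letter 's' in 'assessment': found at position(s) 2, 3, 5, 6 = 4 occurrence(s).

4


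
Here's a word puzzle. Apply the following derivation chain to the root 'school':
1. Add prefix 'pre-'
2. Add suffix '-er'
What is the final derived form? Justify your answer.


Step 1: Add prefix 'pre-' to 'school' = 'preschool'
Step 2: Add suffix '-er' to 'preschool' = 'preschooler'

preschooler


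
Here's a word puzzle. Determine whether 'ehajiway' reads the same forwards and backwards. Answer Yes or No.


Forward: 'ehajiway'
Reversed: 'yawijahe'
They differ.

No


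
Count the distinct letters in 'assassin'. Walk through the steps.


Unique letters in 'assassin': {a, i, n, s} = 4 distinct letters.

4


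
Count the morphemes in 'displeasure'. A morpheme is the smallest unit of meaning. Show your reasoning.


Decomposition: dis- (prefix) + please (root) + -ure (suffix) = 3 morpheme(s)

3 morphemes


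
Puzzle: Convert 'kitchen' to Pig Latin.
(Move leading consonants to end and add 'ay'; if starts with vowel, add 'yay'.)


'kitchen': move consonant cluster 'k' to end and add 'ay': 'itchenkay'.

itchenkay


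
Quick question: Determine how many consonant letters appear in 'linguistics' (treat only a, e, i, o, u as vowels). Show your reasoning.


Consonants in 'linguistics': l, n, g, s, t, c, s = 7 consonants.

7


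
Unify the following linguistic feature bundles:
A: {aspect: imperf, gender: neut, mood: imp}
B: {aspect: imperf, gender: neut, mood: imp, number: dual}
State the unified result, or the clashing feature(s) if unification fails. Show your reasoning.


Compare features:
aspect: A=imperf vs B=imperf -> unified: imperf
gender: A=neut vs B=neut -> unified: neut
mood: A=imp vs B=imp -> unified: imp
number: A=_ vs B=dual -> unified: dual
No clashes found.

Unified: {aspect: imperf, gender: neut, mood: imp, number: dual}


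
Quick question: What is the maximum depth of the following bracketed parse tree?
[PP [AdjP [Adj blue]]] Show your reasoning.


Count bracket nesting levels:
'[' at pos 0: depth = 1
'[' at pos 4: depth = 2
'[' at pos 10: depth = 3
Maximum depth reached: 3

3


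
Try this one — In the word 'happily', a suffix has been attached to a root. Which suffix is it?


The word 'happily' = 'happy' (root) + '-ly' (suffix). The suffix is '-ly'.

ly


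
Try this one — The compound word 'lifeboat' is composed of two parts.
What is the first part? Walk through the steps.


Split 'lifeboat' into 'life' + 'boat'. The first part is 'life'.

life


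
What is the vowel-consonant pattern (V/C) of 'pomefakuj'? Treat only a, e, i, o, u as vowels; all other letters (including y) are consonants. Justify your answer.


Letter mapping: p = C, o = V, m = C, e = V, f = C, a = V, k = C, u = V, j = C.

CVCVCVCVC


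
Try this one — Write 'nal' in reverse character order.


Reverse 'nal' character by character: 'lan'.

lan


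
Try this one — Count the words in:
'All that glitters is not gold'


Split into words: All | that | glitters | is | not | gold = 6 words.

6


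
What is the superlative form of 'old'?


Apply superlative formation (add -est): 'old' -> 'oldest'.

oldest


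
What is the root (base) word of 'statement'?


Remove suffix '-ment' from 'statement' to get root 'state'.

state


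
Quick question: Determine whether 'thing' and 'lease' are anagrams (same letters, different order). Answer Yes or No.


Sorted letters of 'thing': 'ghint'
Sorted letters of 'lease': 'aeels'
They do not match.

No


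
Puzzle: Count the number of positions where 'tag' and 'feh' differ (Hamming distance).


Alignment:
Position 1: 't' vs 'f' = DIFFER
Position 2: 'a' vs 'e' = DIFFER
Position 3: 'g' vs 'h' = DIFFER
Total differences: 3

3


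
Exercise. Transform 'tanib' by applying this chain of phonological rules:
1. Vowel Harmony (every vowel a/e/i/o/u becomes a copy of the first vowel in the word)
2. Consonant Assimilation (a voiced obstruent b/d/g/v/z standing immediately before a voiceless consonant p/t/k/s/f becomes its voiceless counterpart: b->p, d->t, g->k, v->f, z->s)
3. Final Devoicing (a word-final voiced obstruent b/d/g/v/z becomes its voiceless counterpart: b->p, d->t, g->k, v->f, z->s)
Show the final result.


Starting form: 'tanib'
Rule 1: Vowel Harmony: all vowels become 'a' (matching first vowel). 'tanib' -> 'tanab'
Rule 2: Consonant Assimilation: no voiced obstruent (b/d/g/v/z) stands immediately before a voiceless consonant (p/t/k/s/f). No change.
Rule 3: Final Devoicing: word-final voiced obstruent 'b' becomes voiceless 'p'. 'tanab' -> 'tanap'
Final form: 'tanap'

tanap


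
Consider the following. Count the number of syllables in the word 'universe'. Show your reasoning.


Break 'universe' into syllables: u-ni-verse -> u | ni | verse = 3 syllables

3 syllables


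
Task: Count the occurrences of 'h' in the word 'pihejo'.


Letter 'h' in 'pihejo': found at position(s) 3 = 1 occurrence(s).

1


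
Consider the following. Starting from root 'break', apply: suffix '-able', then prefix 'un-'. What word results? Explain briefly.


Step 1: Add suffix '-able' to 'break' = 'breakable'
Step 2: Add prefix 'un-' to 'breakable' = 'unbreakable'

unbreakable


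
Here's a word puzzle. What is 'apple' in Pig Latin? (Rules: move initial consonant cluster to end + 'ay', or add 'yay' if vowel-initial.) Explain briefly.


'apple' starts with a vowel, so add 'yay': 'appleyay'.

appleyay


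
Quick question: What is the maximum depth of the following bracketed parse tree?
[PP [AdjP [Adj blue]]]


Count bracket nesting levels:
'[' at pos 0: depth = 1
'[' at pos 4: depth = 2
'[' at pos 10: depth = 3
Maximum depth reached: 3

3


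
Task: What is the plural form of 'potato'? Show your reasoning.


Apply rule: Add -es (consonant + o). 'potato' becomes 'potatoes'.

potatoes


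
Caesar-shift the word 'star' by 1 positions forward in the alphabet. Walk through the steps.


Shift each letter by 1: s -> t, t -> u, a -> b, r -> s. Result: 'tubs'.

tubs


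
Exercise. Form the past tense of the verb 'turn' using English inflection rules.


Apply rule: Add -ed. 'turn' becomes 'turned'.

turned


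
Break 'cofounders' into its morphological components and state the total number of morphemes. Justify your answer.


Step 1: Identify prefix: 'co' (meaning: together)
Step 2: Identify root: 'found'
Step 3: Identify suffix(es): 'er, s'
Decomposition: co- (prefix: together) + found (root) + -er (suffix: one who) + -s (plural)
Total morphemes: 4

4 morphemes (co- (prefix: together) + found (root) + -er (suffix: one who) + -s (plural))


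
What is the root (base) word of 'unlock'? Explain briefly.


Remove prefix 'un' from 'unlock' to get root 'lock'.

lock


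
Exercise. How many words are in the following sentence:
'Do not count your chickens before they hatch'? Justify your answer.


Split into words: Do | not | count | your | chickens | before | they | hatch = 8 words.

8


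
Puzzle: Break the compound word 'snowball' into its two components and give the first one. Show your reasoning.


Split 'snowball' into 'snow' + 'ball'. The first part is 'snow'.

snow


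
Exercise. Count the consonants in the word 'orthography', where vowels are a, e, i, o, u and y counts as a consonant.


Consonants in 'orthography': r, t, h, g, r, p, h, y = 8 consonants.

8


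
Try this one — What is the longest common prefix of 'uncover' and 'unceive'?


Compare from the start: 3 characters match: 'unc'. Mismatch at position 4: 'o' vs 'e'.

unc


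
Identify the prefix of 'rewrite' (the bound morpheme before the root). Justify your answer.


The word 'rewrite' = 're' (prefix) + 'write' (root). The prefix is 're'.

re


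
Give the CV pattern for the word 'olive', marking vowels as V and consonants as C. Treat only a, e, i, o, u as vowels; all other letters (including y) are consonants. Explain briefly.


Letter mapping: o = V, l = C, i = V, v = C, e = V.

VCVCV


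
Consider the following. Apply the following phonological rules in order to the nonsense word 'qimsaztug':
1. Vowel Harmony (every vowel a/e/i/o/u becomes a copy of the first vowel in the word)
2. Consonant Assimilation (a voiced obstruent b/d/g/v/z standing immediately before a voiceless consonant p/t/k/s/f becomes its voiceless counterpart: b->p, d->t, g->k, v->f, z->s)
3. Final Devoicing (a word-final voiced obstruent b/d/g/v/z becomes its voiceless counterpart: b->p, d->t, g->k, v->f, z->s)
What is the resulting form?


Starting form: 'qimsaztug'
Rule 1: Vowel Harmony: all vowels become 'i' (matching first vowel). 'qimsaztug' -> 'qimsiztig'
Rule 2: Consonant Assimilation: voiced obstruent before voiceless consonant becomes voiceless ('zt' -> 'st'). 'qimsiztig' -> 'qimsistig'
Rule 3: Final Devoicing: word-final voiced obstruent 'g' becomes voiceless 'k'. 'qimsistig' -> 'qimsistik'
Final form: 'qimsistik'

qimsistik


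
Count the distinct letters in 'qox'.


Unique letters in 'qox': {o, q, x} = 3 distinct letters.

3


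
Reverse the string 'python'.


Reverse 'python' character by character: 'nohtyp'.

nohtyp


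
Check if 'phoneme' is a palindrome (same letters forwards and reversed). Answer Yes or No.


Forward: 'phoneme'
Reversed: 'emenohp'
They differ.

No


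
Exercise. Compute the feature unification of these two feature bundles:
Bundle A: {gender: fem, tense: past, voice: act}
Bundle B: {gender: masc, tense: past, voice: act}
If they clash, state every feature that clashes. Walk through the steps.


Compare features:
gender: A=fem vs B=masc -> CLASH
tense: A=past vs B=past -> unified: past
voice: A=act vs B=act -> unified: act
Clash detected on feature 'gender' (fem vs masc); unification fails.

CLASH on 'gender' (fem vs masc)


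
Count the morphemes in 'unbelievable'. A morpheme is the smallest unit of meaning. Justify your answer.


Decomposition: un- (prefix) + believe (root) + -able (suffix) = 3 morpheme(s)

3 morphemes


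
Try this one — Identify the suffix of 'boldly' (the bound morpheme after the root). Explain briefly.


The word 'boldly' = 'bold' (root) + '-ly' (suffix). The suffix is '-ly'.

ly


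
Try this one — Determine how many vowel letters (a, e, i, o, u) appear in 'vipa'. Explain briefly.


Vowels in 'vipa': i, a = 2 vowels.

2


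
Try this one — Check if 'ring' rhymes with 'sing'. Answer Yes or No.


Rime (stressed vowel + following sounds) of 'ring': -ing = /ɪŋ/
Rime of 'sing': -ing = /ɪŋ/
/ɪŋ/ and /ɪŋ/ are the same ending sound, so the words rhyme.

Yes


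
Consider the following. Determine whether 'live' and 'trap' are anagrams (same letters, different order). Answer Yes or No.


Sorted letters of 'live': 'eilv'
Sorted letters of 'trap': 'aprt'
They do not match.

No


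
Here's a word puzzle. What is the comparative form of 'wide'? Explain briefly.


Apply comparative formation (ends in e: add -r): 'wide' -> 'wider'.

wider


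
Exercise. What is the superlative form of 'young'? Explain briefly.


Apply superlative formation (add -est): 'young' -> 'youngest'.

youngest


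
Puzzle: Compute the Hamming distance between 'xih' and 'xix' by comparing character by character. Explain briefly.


Alignment:
Position 1: 'x' vs 'x' = match
Position 2: 'i' vs 'i' = match
Position 3: 'h' vs 'x' = DIFFER
Total differences: 1

1


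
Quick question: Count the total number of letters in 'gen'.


Spell out 'gen' and number each letter: g(1), e(2), n(3). Total: 3 letters.

3


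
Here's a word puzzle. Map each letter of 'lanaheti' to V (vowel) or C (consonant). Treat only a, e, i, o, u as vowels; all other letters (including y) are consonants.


Letter mapping: l = C, a = V, n = C, a = V, h = C, e = V, t = C, i = V.

CVCVCVCV


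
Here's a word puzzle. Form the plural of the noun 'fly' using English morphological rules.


Apply rule: Change -y to -ies (consonant + y). 'fly' becomes 'flies'.

flies


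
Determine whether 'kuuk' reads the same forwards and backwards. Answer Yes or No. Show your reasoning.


Forward: 'kuuk'
Reversed: 'kuuk'
They are identical.

Yes


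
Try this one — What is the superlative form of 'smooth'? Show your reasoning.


Apply superlative formation (add -est): 'smooth' -> 'smoothest'.

smoothest


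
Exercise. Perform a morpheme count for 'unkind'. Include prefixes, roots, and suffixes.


Decomposition: un- (prefix) + kind (root) = 2 morpheme(s)

2 morphemes


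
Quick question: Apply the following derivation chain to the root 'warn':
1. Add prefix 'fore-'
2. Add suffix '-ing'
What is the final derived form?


Step 1: Add prefix 'fore-' to 'warn' = 'forewarn'
Step 2: Add suffix '-ing' to 'forewarn' = 'forewarning'

forewarning


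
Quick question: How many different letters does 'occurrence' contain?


Unique letters in 'occurrence': {c, e, n, o, r, u} = 6 distinct letters.

6


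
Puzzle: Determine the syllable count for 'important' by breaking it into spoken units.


Break 'important' into syllables: im-por-tant -> im | por | tant = 3 syllables

3 syllables


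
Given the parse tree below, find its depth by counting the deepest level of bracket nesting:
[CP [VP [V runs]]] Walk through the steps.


Count bracket nesting levels:
'[' at pos 0: depth = 1
'[' at pos 4: depth = 2
'[' at pos 8: depth = 3
Maximum depth reached: 3

3


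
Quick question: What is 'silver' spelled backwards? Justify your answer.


Reverse 'silver' character by character: 'revlis'.

revlis


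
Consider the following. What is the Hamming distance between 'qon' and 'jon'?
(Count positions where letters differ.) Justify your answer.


Alignment:
Position 1: 'q' vs 'j' = DIFFER
Position 2: 'o' vs 'o' = match
Position 3: 'n' vs 'n' = match
Total differences: 1

1


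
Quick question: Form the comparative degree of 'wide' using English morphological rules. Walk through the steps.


Apply comparative formation (ends in e: add -r): 'wide' -> 'wider'.

wider


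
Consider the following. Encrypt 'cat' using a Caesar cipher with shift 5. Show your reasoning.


Shift each letter by 5: c -> h, a -> f, t -> y. Result: 'hfy'.

hfy


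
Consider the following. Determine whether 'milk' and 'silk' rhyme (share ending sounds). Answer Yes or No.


Rime (stressed vowel + following sounds) of 'milk': -ilk = /ɪlk/
Rime of 'silk': -ilk = /ɪlk/
/ɪlk/ and /ɪlk/ are the same ending sound, so the words rhyme.

Yes


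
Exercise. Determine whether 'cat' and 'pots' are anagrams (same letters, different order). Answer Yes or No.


Sorted letters of 'cat': 'act'
Sorted letters of 'pots': 'opst'
They do not match.

No


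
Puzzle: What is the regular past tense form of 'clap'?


Apply rule: Double final consonant and add -ed. 'clap' becomes 'clapped'.

clapped


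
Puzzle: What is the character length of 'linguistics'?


Spell out 'linguistics' and number each letter: l(1), i(2), n(3), g(4), u(5), i(6), s(7), t(8), i(9), c(10), s(11). Total: 11 letters.

11


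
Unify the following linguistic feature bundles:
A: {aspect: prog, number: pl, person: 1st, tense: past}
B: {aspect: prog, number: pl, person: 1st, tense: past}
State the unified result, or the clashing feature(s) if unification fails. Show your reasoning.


Compare features:
aspect: A=prog vs B=prog -> unified: prog
number: A=pl vs B=pl -> unified: pl
person: A=1st vs B=1st -> unified: 1st
tense: A=past vs B=past -> unified: past
No clashes found.

Unified: {aspect: prog, number: pl, person: 1st, tense: past}


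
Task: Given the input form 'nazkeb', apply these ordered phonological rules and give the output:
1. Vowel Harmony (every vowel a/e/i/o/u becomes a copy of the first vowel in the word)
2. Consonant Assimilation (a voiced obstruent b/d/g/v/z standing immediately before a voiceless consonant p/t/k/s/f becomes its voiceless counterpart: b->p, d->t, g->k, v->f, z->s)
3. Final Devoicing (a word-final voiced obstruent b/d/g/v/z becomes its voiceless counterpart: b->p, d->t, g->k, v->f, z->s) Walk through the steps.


Starting form: 'nazkeb'
Rule 1: Vowel Harmony: all vowels become 'a' (matching first vowel). 'nazkeb' -> 'nazkab'
Rule 2: Consonant Assimilation: voiced obstruent before voiceless consonant becomes voiceless ('zk' -> 'sk'). 'nazkab' -> 'naskab'
Rule 3: Final Devoicing: word-final voiced obstruent 'b' becomes voiceless 'p'. 'naskab' -> 'naskap'
Final form: 'naskap'

naskap


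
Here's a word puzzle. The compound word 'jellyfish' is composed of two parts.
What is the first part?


Split 'jellyfish' into 'jelly' + 'fish'. The first part is 'jelly'.

jelly


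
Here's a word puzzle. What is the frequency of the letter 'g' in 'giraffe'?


Letter 'g' in 'giraffe': found at position(s) 1 = 1 occurrence(s).

1


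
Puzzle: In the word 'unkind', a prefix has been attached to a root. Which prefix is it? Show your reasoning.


The word 'unkind' = 'un' (prefix) + 'kind' (root). The prefix is 'un'.

un


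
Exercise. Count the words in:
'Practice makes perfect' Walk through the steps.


Split into words: Practice | makes | perfect = 3 words.

3


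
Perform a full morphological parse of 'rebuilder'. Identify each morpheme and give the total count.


Step 1: Identify prefix: 're' (meaning: again)
Step 2: Identify root: 'build'
Step 3: Identify suffix(es): 'er'
Decomposition: re- (prefix: again) + build (root) + -er (suffix: one who)
Total morphemes: 3

3 morphemes (re- (prefix: again) + build (root) + -er (suffix: one who))


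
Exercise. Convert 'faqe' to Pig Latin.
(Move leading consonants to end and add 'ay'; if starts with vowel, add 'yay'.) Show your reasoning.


'faqe': move consonant cluster 'f' to end and add 'ay': 'aqefay'.

aqefay


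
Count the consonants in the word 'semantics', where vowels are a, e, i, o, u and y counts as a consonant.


Consonants in 'semantics': s, m, n, t, c, s = 6 consonants.

6


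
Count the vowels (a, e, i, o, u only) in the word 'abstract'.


Vowels in 'abstract': a, a = 2 vowels.

2


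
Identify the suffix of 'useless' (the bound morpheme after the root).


The word 'useless' = 'use' (root) + '-less' (suffix). The suffix is '-less'.

less


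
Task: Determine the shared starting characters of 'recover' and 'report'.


Compare from the start: 2 characters match: 're'. Mismatch at position 3: 'c' vs 'p'.

re


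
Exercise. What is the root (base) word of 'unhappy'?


Remove prefix 'un' from 'unhappy' to get root 'happy'.

happy


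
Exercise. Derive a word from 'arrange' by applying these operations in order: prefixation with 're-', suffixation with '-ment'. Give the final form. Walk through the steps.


Step 1: Add prefix 're-' to 'arrange' = 'rearrange'
Step 2: Add suffix '-ment' to 'rearrange' = 'rearrangement'

rearrangement


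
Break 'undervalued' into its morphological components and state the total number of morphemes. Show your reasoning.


Step 1: Identify prefix: 'under' (meaning: beneath/insufficient)
Step 2: Identify root: 'value'
Step 3: Identify suffix(es): 'ed'
Decomposition: under- (prefix: beneath/insufficient) + value (root) + -ed (suffix: past)
Total morphemes: 3

3 morphemes (under- (prefix: beneath/insufficient) + value (root) + -ed (suffix: past))


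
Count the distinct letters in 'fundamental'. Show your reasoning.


Unique letters in 'fundamental': {a, d, e, f, l, m, n, t, u} = 9 distinct letters.

9


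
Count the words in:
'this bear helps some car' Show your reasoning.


Split into words: this | bear | helps | some | car = 5 words.

5


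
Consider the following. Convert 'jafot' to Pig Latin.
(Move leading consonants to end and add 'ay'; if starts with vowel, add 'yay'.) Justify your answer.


'jafot': move consonant cluster 'j' to end and add 'ay': 'afotjay'.

afotjay


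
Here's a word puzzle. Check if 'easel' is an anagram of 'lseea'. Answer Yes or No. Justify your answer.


Sorted letters of 'easel': 'aeels'
Sorted letters of 'lseea': 'aeels'
They match.

Yes


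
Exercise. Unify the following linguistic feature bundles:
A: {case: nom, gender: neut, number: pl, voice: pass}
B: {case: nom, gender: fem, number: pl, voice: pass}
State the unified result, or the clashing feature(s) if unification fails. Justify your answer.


Compare features:
case: A=nom vs B=nom -> unified: nom
gender: A=neut vs B=fem -> CLASH
number: A=pl vs B=pl -> unified: pl
voice: A=pass vs B=pass -> unified: pass
Clash detected on feature 'gender' (neut vs fem); unification fails.

CLASH on 'gender' (neut vs fem)


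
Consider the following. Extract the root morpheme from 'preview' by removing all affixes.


Remove prefix 'pre' from 'preview' to get root 'view'.

view


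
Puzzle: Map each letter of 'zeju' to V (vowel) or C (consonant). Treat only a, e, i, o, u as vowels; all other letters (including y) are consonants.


Letter mapping: z = C, e = V, j = C, u = V.

CVCV


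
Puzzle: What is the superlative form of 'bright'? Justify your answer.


Apply superlative formation (add -est): 'bright' -> 'brightest'.

brightest


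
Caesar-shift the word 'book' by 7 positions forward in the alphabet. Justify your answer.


Shift each letter by 7: b -> i, o -> v, o -> v, k -> r. Result: 'ivvr'.

ivvr


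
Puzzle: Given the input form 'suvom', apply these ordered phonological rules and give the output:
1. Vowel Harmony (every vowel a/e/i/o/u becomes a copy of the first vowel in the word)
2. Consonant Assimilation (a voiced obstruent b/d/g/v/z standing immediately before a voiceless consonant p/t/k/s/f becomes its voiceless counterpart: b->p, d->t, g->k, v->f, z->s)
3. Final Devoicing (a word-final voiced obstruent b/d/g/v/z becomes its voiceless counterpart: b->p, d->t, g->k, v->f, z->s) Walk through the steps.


Starting form: 'suvom'
Rule 1: Vowel Harmony: all vowels become 'u' (matching first vowel). 'suvom' -> 'suvum'
Rule 2: Consonant Assimilation: no voiced obstruent (b/d/g/v/z) stands immediately before a voiceless consonant (p/t/k/s/f). No change.
Rule 3: Final Devoicing: final consonant 'm' is not one of the voiced obstruents b/d/g/v/z. No change.
Final form: 'suvum'

suvum


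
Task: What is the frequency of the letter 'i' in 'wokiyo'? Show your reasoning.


Letter 'i' in 'wokiyo': found at position(s) 4 = 1 occurrence(s).

1


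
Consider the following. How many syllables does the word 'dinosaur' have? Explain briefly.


Break 'dinosaur' into syllables: di-no-saur -> di | no | saur = 3 syllables

3 syllables


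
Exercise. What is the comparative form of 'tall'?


Apply comparative formation (add -er): 'tall' -> 'taller'.

taller


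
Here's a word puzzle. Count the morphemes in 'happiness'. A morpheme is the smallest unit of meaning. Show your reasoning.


Decomposition: happy (root) + -ness (suffix) = 2 morpheme(s)

2 morphemes


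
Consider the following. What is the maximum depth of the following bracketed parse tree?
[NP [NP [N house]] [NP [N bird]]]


Count bracket nesting levels:
'[' at pos 0: depth = 1
'[' at pos 4: depth = 2
'[' at pos 8: depth = 3
'[' at pos 19: depth = 2
'[' at pos 23: depth = 3
Maximum depth reached: 3

3


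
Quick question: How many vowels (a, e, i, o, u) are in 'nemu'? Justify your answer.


Vowels in 'nemu': e, u = 2 vowels.

2


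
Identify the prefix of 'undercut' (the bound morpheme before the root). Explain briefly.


The word 'undercut' = 'under' (prefix) + 'cut' (root). The prefix is 'under'.

under


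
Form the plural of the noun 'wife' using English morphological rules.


Apply rule: Change -fe to -ves. 'wife' becomes 'wives'.

wives


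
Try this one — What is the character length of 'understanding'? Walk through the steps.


Spell out 'understanding' and number each letter: u(1), n(2), d(3), e(4), r(5), s(6), t(7), a(8), n(9), d(10), i(11), n(12), g(13). Total: 13 letters.

13


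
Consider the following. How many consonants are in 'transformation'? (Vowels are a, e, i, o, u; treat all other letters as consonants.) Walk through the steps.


Consonants in 'transformation': t, r, n, s, f, r, m, t, n = 9 consonants.

9


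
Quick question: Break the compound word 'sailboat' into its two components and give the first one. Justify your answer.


Split 'sailboat' into 'sail' + 'boat'. The first part is 'sail'.

sail


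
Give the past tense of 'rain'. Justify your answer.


Apply rule: Add -ed. 'rain' becomes 'rained'.

rained


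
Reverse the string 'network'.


Reverse 'network' character by character: 'krowten'.

krowten


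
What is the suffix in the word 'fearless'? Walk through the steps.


The word 'fearless' = 'fear' (root) + '-less' (suffix). The suffix is '-less'.

less


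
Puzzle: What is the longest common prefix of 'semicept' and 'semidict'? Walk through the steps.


Compare from the start: 4 characters match: 'semi'. Mismatch at position 5: 'c' vs 'd'.

semi


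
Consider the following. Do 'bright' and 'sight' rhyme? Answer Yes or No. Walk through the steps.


Rime (stressed vowel + following sounds) of 'bright': -ight = /aɪt/
Rime of 'sight': -ight = /aɪt/
/aɪt/ and /aɪt/ are the same ending sound, so the words rhyme.

Yes


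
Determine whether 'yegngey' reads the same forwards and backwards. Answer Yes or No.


Forward: 'yegngey'
Reversed: 'yegngey'
They are identical.

Yes


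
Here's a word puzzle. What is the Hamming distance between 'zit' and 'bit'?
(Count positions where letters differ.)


Alignment:
Position 1: 'z' vs 'b' = DIFFER
Position 2: 'i' vs 'i' = match
Position 3: 't' vs 't' = match
Total differences: 1

1


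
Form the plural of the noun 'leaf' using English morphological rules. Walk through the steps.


Apply rule: Change -f to -ves. 'leaf' becomes 'leaves'.

leaves


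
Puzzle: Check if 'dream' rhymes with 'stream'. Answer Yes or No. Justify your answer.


Rime (stressed vowel + following sounds) of 'dream': -eam = /iːm/
Rime of 'stream': -eam = /iːm/
/iːm/ and /iːm/ are the same ending sound, so the words rhyme.

Yes


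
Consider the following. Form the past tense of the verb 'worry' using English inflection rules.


Apply rule: Change -y to -ied. 'worry' becomes 'worried'.

worried


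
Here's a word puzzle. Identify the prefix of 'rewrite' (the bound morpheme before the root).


The word 'rewrite' = 're' (prefix) + 'write' (root). The prefix is 're'.

re


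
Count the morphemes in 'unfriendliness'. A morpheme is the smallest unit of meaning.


Decomposition: un- (prefix) + friend (root) + -ly (suffix) + -ness (suffix) = 4 morpheme(s)

4 morphemes


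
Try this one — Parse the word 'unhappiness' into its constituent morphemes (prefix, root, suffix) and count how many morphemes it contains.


Step 1: Identify prefix: 'un' (meaning: not/reverse)
Step 2: Identify root: 'happy'
Step 3: Identify suffix(es): 'ness'
Decomposition: un- (prefix: not/reverse) + happy (root) + -ness (suffix: state of)
Total morphemes: 3

3 morphemes (un- (prefix: not/reverse) + happy (root) + -ness (suffix: state of))


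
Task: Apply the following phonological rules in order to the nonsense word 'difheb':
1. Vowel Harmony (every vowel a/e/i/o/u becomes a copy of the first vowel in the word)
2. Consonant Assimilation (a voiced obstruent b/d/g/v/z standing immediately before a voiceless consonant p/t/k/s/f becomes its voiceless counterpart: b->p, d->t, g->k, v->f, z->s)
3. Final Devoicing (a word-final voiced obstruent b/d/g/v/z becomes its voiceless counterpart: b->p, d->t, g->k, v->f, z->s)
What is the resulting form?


Starting form: 'difheb'
Rule 1: Vowel Harmony: all vowels become 'i' (matching first vowel). 'difheb' -> 'difhib'
Rule 2: Consonant Assimilation: no voiced obstruent (b/d/g/v/z) stands immediately before a voiceless consonant (p/t/k/s/f). No change.
Rule 3: Final Devoicing: word-final voiced obstruent 'b' becomes voiceless 'p'. 'difhib' -> 'difhip'
Final form: 'difhip'

difhip


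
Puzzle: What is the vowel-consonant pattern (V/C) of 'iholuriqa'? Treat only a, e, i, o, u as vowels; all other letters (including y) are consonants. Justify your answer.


Letter mapping: i = V, h = C, o = V, l = C, u = V, r = C, i = V, q = C, a = V.

VCVCVCVCV


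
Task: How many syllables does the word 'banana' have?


Break 'banana' into syllables: ba-na-na -> ba | na | na = 3 syllables

3 syllables


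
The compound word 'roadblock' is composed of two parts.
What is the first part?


Split 'roadblock' into 'road' + 'block'. The first part is 'road'.

road


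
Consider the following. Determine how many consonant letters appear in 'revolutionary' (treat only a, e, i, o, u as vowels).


Consonants in 'revolutionary': r, v, l, t, n, r, y = 7 consonants.

7


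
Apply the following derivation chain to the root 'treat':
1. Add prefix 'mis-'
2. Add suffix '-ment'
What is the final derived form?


Step 1: Add prefix 'mis-' to 'treat' = 'mistreat'
Step 2: Add suffix '-ment' to 'mistreat' = 'mistreatment'

mistreatment


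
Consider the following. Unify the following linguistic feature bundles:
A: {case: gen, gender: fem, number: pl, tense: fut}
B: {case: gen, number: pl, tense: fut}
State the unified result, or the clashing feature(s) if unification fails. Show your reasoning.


Compare features:
case: A=gen vs B=gen -> unified: gen
gender: A=fem vs B=_ -> unified: fem
number: A=pl vs B=pl -> unified: pl
tense: A=fut vs B=fut -> unified: fut
No clashes found.

Unified: {case: gen, gender: fem, number: pl, tense: fut}


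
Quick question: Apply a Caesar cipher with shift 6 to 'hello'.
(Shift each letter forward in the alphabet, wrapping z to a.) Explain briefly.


Shift each letter by 6: h -> n, e -> k, l -> r, l -> r, o -> u. Result: 'nkrru'.

nkrru


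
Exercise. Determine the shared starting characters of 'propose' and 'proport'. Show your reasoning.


Compare from the start: 5 characters match: 'propo'. Mismatch at position 6: 's' vs 'r'.

propo


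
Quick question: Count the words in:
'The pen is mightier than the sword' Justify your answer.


Split into words: The | pen | is | mightier | than | the | sword = 7 words.

7


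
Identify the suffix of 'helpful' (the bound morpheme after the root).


The word 'helpful' = 'help' (root) + '-ful' (suffix). The suffix is '-ful'.

ful


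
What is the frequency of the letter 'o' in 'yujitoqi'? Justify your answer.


Letter 'o' in 'yujitoqi': found at position(s) 6 = 1 occurrence(s).

1


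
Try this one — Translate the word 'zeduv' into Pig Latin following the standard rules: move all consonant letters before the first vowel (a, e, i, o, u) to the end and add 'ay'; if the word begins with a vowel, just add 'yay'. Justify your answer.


'zeduv': move consonant cluster 'z' to end and add 'ay': 'eduvzay'.

eduvzay


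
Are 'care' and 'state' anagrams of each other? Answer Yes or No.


Sorted letters of 'care': 'acer'
Sorted letters of 'state': 'aestt'
They do not match.

No


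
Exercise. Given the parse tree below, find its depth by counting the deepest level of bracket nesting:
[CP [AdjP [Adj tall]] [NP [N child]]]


Count bracket nesting levels:
'[' at pos 0: depth = 1
'[' at pos 4: depth = 2
'[' at pos 10: depth = 3
'[' at pos 22: depth = 2
'[' at pos 26: depth = 3
Maximum depth reached: 3

3


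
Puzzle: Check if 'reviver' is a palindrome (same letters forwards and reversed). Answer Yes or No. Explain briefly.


Forward: 'reviver'
Reversed: 'reviver'
They are identical.

Yes


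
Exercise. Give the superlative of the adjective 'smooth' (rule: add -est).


Apply superlative formation (add -est): 'smooth' -> 'smoothest'.

smoothest


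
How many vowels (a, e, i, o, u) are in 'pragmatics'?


Vowels in 'pragmatics': a, a, i = 3 vowels.

3


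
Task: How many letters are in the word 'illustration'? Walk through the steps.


Spell out 'illustration' and number each letter: i(1), l(2), l(3), u(4), s(5), t(6), r(7), a(8), t(9), i(10), o(11), n(12). Total: 12 letters.

12


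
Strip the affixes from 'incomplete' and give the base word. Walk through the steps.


Remove prefix 'in' from 'incomplete' to get root 'complete'.

complete


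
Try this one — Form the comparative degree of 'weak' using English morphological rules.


Apply comparative formation (add -er): 'weak' -> 'weaker'.

weaker


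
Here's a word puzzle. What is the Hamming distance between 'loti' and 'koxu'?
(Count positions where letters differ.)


Alignment:
Position 1: 'l' vs 'k' = DIFFER
Position 2: 'o' vs 'o' = match
Position 3: 't' vs 'x' = DIFFER
Position 4: 'i' vs 'u' = DIFFER
Total differences: 3

3


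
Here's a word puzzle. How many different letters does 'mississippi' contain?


Unique letters in 'mississippi': {i, m, p, s} = 4 distinct letters.

4


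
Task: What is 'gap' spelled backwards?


Reverse 'gap' character by character: 'pag'.

pag


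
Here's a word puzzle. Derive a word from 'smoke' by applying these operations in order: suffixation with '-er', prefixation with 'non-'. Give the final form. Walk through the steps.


Step 1: Add suffix '-er' to 'smoke' = 'smoker'
Step 2: Add prefix 'non-' to 'smoker' = 'nonsmoker'

nonsmoker


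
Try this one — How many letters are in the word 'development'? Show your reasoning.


Spell out 'development' and number each letter: d(1), e(2), v(3), e(4), l(5), o(6), p(7), m(8), e(9), n(10), t(11). Total: 11 letters.

11


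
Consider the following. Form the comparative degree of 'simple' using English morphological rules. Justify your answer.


Apply comparative formation (ends in e: add -r): 'simple' -> 'simpler'.

simpler


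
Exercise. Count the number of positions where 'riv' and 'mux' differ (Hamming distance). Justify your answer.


Alignment:
Position 1: 'r' vs 'm' = DIFFER
Position 2: 'i' vs 'u' = DIFFER
Position 3: 'v' vs 'x' = DIFFER
Total differences: 3

3


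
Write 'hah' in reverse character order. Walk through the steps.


Reverse 'hah' character by character: 'hah'.

hah


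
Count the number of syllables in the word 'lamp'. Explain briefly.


Break 'lamp' into syllables: lamp -> lamp = 1 syllable

1 syllable


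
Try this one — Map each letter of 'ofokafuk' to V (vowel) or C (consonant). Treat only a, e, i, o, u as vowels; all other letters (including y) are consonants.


Letter mapping: o = V, f = C, o = V, k = C, a = V, f = C, u = V, k = C.

VCVCVCVC


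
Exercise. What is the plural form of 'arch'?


Apply rule: Add -es (sibilant/fricative ending). 'arch' becomes 'arches'.

arches


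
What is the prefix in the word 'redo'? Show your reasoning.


The word 'redo' = 're' (prefix) + 'do' (root). The prefix is 're'.

re


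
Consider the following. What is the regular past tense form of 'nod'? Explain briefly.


Apply rule: Double final consonant and add -ed. 'nod' becomes 'nodded'.

nodded


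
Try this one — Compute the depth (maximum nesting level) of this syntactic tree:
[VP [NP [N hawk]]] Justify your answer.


Count bracket nesting levels:
'[' at pos 0: depth = 1
'[' at pos 4: depth = 2
'[' at pos 8: depth = 3
Maximum depth reached: 3

3


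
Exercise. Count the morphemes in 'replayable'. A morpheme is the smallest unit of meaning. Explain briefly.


Decomposition: re- (prefix) + play (root) + -able (suffix) = 3 morpheme(s)

3 morphemes


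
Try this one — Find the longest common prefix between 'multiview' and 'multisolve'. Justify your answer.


Compare from the start: 5 characters match: 'multi'. Mismatch at position 6: 'v' vs 's'.

multi


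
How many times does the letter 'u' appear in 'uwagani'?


Letter 'u' in 'uwagani': found at position(s) 1 = 1 occurrence(s).

1


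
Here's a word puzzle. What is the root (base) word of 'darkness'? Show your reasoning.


Remove suffix '-ness' from 'darkness' to get root 'dark'.

dark


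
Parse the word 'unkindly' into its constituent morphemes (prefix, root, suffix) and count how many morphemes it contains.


Step 1: Identify prefix: 'un' (meaning: not/reverse)
Step 2: Identify root: 'kind'
Step 3: Identify suffix(es): 'ly'
Decomposition: un- (prefix: not/reverse) + kind (root) + -ly (suffix: in manner of)
Total morphemes: 3

3 morphemes (un- (prefix: not/reverse) + kind (root) + -ly (suffix: in manner of))
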